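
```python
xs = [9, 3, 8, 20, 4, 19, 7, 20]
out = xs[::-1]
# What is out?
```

xs has length 8. The slice xs[::-1] selects indices [7, 6, 5, 4, 3, 2, 1, 0] (7->20, 6->7, 5->19, 4->4, 3->20, 2->8, 1->3, 0->9), giving [20, 7, 19, 4, 20, 8, 3, 9].

[20, 7, 19, 4, 20, 8, 3, 9]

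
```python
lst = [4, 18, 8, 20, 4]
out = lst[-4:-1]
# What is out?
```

lst has length 5. The slice lst[-4:-1] selects indices [1, 2, 3] (1->18, 2->8, 3->20), giving [18, 8, 20].

[18, 8, 20]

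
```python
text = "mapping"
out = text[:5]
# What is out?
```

text has length 7. The slice text[:5] selects indices [0, 1, 2, 3, 4] (0->'m', 1->'a', 2->'p', 3->'p', 4->'i'), giving 'mappi'.

'mappi'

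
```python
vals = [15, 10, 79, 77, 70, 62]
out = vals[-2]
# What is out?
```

vals has length 6. Negative index -2 maps to positive index 6 + (-2) = 4. vals[4] = 70.

70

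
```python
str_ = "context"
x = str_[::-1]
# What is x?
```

str_ has length 7. The slice str_[::-1] selects indices [6, 5, 4, 3, 2, 1, 0] (6->'t', 5->'x', 4->'e', 3->'t', 2->'n', 1->'o', 0->'c'), giving 'txetnoc'.

'txetnoc'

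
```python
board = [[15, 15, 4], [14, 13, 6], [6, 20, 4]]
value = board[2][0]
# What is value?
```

board[2] = [6, 20, 4]. Taking column 0 of that row yields 6.

6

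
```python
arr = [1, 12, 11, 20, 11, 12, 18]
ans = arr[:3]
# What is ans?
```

arr has length 7. The slice arr[:3] selects indices [0, 1, 2] (0->1, 1->12, 2->11), giving [1, 12, 11].

[1, 12, 11]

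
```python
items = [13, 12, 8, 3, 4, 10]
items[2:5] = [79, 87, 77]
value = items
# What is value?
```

items starts as [13, 12, 8, 3, 4, 10] (length 6). The slice items[2:5] covers indices [2, 3, 4] with values [8, 3, 4]. Replacing that slice with [79, 87, 77] (same length) produces [13, 12, 79, 87, 77, 10].

[13, 12, 79, 87, 77, 10]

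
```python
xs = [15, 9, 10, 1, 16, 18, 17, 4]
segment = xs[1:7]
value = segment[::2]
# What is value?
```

xs has length 8. The slice xs[1:7] selects indices [1, 2, 3, 4, 5, 6] (1->9, 2->10, 3->1, 4->16, 5->18, 6->17), giving [9, 10, 1, 16, 18, 17]. So segment = [9, 10, 1, 16, 18, 17]. segment has length 6. The slice segment[::2] selects indices [0, 2, 4] (0->9, 2->1, 4->18), giving [9, 1, 18].

[9, 1, 18]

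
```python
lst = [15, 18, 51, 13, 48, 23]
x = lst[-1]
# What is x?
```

lst has length 6. Negative index -1 maps to positive index 6 + (-1) = 5. lst[5] = 23.

23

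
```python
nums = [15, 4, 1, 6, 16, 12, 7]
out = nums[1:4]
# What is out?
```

nums has length 7. The slice nums[1:4] selects indices [1, 2, 3] (1->4, 2->1, 3->6), giving [4, 1, 6].

[4, 1, 6]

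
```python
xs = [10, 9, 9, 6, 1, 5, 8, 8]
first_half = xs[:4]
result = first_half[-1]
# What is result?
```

xs has length 8. The slice xs[:4] selects indices [0, 1, 2, 3] (0->10, 1->9, 2->9, 3->6), giving [10, 9, 9, 6]. So first_half = [10, 9, 9, 6]. Then first_half[-1] = 6.

6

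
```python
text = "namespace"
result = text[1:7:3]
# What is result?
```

text has length 9. The slice text[1:7:3] selects indices [1, 4] (1->'a', 4->'s'), giving 'as'.

'as'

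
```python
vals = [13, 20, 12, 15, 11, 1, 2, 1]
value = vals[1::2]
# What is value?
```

vals has length 8. The slice vals[1::2] selects indices [1, 3, 5, 7] (1->20, 3->15, 5->1, 7->1), giving [20, 15, 1, 1].

[20, 15, 1, 1]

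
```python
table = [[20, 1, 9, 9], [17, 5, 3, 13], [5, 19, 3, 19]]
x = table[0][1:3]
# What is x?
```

table[0] = [20, 1, 9, 9]. table[0] has length 4. The slice table[0][1:3] selects indices [1, 2] (1->1, 2->9), giving [1, 9].

[1, 9]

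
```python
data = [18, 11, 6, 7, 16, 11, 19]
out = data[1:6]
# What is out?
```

data has length 7. The slice data[1:6] selects indices [1, 2, 3, 4, 5] (1->11, 2->6, 3->7, 4->16, 5->11), giving [11, 6, 7, 16, 11].

[11, 6, 7, 16, 11]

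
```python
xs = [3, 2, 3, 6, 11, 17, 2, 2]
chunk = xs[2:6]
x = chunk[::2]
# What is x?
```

xs has length 8. The slice xs[2:6] selects indices [2, 3, 4, 5] (2->3, 3->6, 4->11, 5->17), giving [3, 6, 11, 17]. So chunk = [3, 6, 11, 17]. chunk has length 4. The slice chunk[::2] selects indices [0, 2] (0->3, 2->11), giving [3, 11].

[3, 11]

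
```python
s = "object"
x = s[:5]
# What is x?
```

s has length 6. The slice s[:5] selects indices [0, 1, 2, 3, 4] (0->'o', 1->'b', 2->'j', 3->'e', 4->'c'), giving 'objec'.

'objec'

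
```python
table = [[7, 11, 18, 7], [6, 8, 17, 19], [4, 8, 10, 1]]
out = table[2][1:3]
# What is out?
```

table[2] = [4, 8, 10, 1]. table[2] has length 4. The slice table[2][1:3] selects indices [1, 2] (1->8, 2->10), giving [8, 10].

[8, 10]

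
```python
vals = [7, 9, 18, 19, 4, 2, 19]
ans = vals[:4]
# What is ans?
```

vals has length 7. The slice vals[:4] selects indices [0, 1, 2, 3] (0->7, 1->9, 2->18, 3->19), giving [7, 9, 18, 19].

[7, 9, 18, 19]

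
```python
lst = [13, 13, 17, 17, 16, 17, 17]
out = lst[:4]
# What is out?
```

lst has length 7. The slice lst[:4] selects indices [0, 1, 2, 3] (0->13, 1->13, 2->17, 3->17), giving [13, 13, 17, 17].

[13, 13, 17, 17]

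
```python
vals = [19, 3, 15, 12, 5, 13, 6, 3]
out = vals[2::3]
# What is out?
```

vals has length 8. The slice vals[2::3] selects indices [2, 5] (2->15, 5->13), giving [15, 13].

[15, 13]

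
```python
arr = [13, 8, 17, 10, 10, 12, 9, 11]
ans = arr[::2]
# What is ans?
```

arr has length 8. The slice arr[::2] selects indices [0, 2, 4, 6] (0->13, 2->17, 4->10, 6->9), giving [13, 17, 10, 9].

[13, 17, 10, 9]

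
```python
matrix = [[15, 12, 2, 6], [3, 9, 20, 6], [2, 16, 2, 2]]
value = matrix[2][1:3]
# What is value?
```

matrix[2] = [2, 16, 2, 2]. matrix[2] has length 4. The slice matrix[2][1:3] selects indices [1, 2] (1->16, 2->2), giving [16, 2].

[16, 2]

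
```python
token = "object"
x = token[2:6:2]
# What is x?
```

token has length 6. The slice token[2:6:2] selects indices [2, 4] (2->'j', 4->'c'), giving 'jc'.

'jc'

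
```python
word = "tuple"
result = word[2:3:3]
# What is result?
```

word has length 5. The slice word[2:3:3] selects indices [2] (2->'p'), giving 'p'.

'p'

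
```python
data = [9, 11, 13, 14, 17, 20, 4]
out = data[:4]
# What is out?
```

data has length 7. The slice data[:4] selects indices [0, 1, 2, 3] (0->9, 1->11, 2->13, 3->14), giving [9, 11, 13, 14].

[9, 11, 13, 14]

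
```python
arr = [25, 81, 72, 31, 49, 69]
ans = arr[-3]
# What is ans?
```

arr has length 6. Negative index -3 maps to positive index 6 + (-3) = 3. arr[3] = 31.

31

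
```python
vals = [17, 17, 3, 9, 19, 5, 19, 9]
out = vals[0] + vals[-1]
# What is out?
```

vals has length 8. vals[0] = 17.
vals has length 8. Negative index -1 maps to positive index 8 + (-1) = 7. vals[7] = 9.
Sum: 17 + 9 = 26.

26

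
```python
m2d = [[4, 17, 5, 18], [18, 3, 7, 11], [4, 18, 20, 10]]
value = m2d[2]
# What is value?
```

m2d has 3 rows. Row 2 is [4, 18, 20, 10].

[4, 18, 20, 10]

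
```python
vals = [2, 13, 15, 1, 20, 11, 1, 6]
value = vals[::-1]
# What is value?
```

vals has length 8. The slice vals[::-1] selects indices [7, 6, 5, 4, 3, 2, 1, 0] (7->6, 6->1, 5->11, 4->20, 3->1, 2->15, 1->13, 0->2), giving [6, 1, 11, 20, 1, 15, 13, 2].

[6, 1, 11, 20, 1, 15, 13, 2]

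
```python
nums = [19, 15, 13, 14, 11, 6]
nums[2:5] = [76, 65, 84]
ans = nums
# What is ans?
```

nums starts as [19, 15, 13, 14, 11, 6] (length 6). The slice nums[2:5] covers indices [2, 3, 4] with values [13, 14, 11]. Replacing that slice with [76, 65, 84] (same length) produces [19, 15, 76, 65, 84, 6].

[19, 15, 76, 65, 84, 6]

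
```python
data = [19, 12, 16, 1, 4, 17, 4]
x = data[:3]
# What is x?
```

data has length 7. The slice data[:3] selects indices [0, 1, 2] (0->19, 1->12, 2->16), giving [19, 12, 16].

[19, 12, 16]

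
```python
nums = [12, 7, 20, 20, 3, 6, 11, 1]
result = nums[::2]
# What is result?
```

nums has length 8. The slice nums[::2] selects indices [0, 2, 4, 6] (0->12, 2->20, 4->3, 6->11), giving [12, 20, 3, 11].

[12, 20, 3, 11]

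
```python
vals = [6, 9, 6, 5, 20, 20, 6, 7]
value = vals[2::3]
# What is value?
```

vals has length 8. The slice vals[2::3] selects indices [2, 5] (2->6, 5->20), giving [6, 20].

[6, 20]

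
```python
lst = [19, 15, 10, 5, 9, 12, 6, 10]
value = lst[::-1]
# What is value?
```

lst has length 8. The slice lst[::-1] selects indices [7, 6, 5, 4, 3, 2, 1, 0] (7->10, 6->6, 5->12, 4->9, 3->5, 2->10, 1->15, 0->19), giving [10, 6, 12, 9, 5, 10, 15, 19].

[10, 6, 12, 9, 5, 10, 15, 19]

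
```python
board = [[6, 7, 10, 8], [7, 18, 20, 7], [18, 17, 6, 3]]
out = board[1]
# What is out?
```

board has 3 rows. Row 1 is [7, 18, 20, 7].

[7, 18, 20, 7]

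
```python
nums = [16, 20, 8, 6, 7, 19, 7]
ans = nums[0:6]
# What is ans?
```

nums has length 7. The slice nums[0:6] selects indices [0, 1, 2, 3, 4, 5] (0->16, 1->20, 2->8, 3->6, 4->7, 5->19), giving [16, 20, 8, 6, 7, 19].

[16, 20, 8, 6, 7, 19]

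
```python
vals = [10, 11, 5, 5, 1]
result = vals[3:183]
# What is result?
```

vals has length 5. The slice vals[3:183] selects indices [3, 4] (3->5, 4->1), giving [5, 1].

[5, 1]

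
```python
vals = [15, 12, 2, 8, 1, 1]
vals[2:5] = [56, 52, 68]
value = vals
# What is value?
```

vals starts as [15, 12, 2, 8, 1, 1] (length 6). The slice vals[2:5] covers indices [2, 3, 4] with values [2, 8, 1]. Replacing that slice with [56, 52, 68] (same length) produces [15, 12, 56, 52, 68, 1].

[15, 12, 56, 52, 68, 1]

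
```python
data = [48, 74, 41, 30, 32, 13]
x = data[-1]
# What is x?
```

data has length 6. Negative index -1 maps to positive index 6 + (-1) = 5. data[5] = 13.

13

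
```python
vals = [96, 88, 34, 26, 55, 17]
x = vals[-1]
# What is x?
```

vals has length 6. Negative index -1 maps to positive index 6 + (-1) = 5. vals[5] = 17.

17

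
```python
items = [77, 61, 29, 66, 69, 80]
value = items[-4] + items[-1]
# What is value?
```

items has length 6. Negative index -4 maps to positive index 6 + (-4) = 2. items[2] = 29.
items has length 6. Negative index -1 maps to positive index 6 + (-1) = 5. items[5] = 80.
Sum: 29 + 80 = 109.

109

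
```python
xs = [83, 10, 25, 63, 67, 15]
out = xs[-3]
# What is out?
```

xs has length 6. Negative index -3 maps to positive index 6 + (-3) = 3. xs[3] = 63.

63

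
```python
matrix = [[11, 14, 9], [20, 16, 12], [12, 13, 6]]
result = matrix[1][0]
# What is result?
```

matrix[1] = [20, 16, 12]. Taking column 0 of that row yields 20.

20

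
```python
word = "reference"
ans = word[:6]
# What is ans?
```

word has length 9. The slice word[:6] selects indices [0, 1, 2, 3, 4, 5] (0->'r', 1->'e', 2->'f', 3->'e', 4->'r', 5->'e'), giving 'refere'.

'refere'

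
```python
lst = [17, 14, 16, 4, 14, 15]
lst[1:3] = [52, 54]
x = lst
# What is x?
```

lst starts as [17, 14, 16, 4, 14, 15] (length 6). The slice lst[1:3] covers indices [1, 2] with values [14, 16]. Replacing that slice with [52, 54] (same length) produces [17, 52, 54, 4, 14, 15].

[17, 52, 54, 4, 14, 15]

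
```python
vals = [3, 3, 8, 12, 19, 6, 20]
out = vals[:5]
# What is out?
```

vals has length 7. The slice vals[:5] selects indices [0, 1, 2, 3, 4] (0->3, 1->3, 2->8, 3->12, 4->19), giving [3, 3, 8, 12, 19].

[3, 3, 8, 12, 19]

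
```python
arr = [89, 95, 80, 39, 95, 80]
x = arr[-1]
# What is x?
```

arr has length 6. Negative index -1 maps to positive index 6 + (-1) = 5. arr[5] = 80.

80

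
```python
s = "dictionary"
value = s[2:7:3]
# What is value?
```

s has length 10. The slice s[2:7:3] selects indices [2, 5] (2->'c', 5->'o'), giving 'co'.

'co'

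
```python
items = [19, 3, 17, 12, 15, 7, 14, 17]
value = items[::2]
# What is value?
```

items has length 8. The slice items[::2] selects indices [0, 2, 4, 6] (0->19, 2->17, 4->15, 6->14), giving [19, 17, 15, 14].

[19, 17, 15, 14]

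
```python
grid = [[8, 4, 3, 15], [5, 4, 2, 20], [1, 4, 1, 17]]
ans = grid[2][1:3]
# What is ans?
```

grid[2] = [1, 4, 1, 17]. grid[2] has length 4. The slice grid[2][1:3] selects indices [1, 2] (1->4, 2->1), giving [4, 1].

[4, 1]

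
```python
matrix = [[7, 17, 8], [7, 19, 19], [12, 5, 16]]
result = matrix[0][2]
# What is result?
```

matrix[0] = [7, 17, 8]. Taking column 2 of that row yields 8.

8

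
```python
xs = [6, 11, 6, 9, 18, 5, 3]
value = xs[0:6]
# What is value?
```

xs has length 7. The slice xs[0:6] selects indices [0, 1, 2, 3, 4, 5] (0->6, 1->11, 2->6, 3->9, 4->18, 5->5), giving [6, 11, 6, 9, 18, 5].

[6, 11, 6, 9, 18, 5]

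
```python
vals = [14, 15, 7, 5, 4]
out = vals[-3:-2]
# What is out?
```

vals has length 5. The slice vals[-3:-2] selects indices [2] (2->7), giving [7].

[7]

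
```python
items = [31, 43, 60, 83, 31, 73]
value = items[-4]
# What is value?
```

items has length 6. Negative index -4 maps to positive index 6 + (-4) = 2. items[2] = 60.

60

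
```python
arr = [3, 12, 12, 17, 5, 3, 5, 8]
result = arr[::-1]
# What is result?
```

arr has length 8. The slice arr[::-1] selects indices [7, 6, 5, 4, 3, 2, 1, 0] (7->8, 6->5, 5->3, 4->5, 3->17, 2->12, 1->12, 0->3), giving [8, 5, 3, 5, 17, 12, 12, 3].

[8, 5, 3, 5, 17, 12, 12, 3]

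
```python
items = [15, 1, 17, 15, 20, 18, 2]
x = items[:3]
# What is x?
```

items has length 7. The slice items[:3] selects indices [0, 1, 2] (0->15, 1->1, 2->17), giving [15, 1, 17].

[15, 1, 17]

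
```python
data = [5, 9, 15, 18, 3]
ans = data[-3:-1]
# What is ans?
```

data has length 5. The slice data[-3:-1] selects indices [2, 3] (2->15, 3->18), giving [15, 18].

[15, 18]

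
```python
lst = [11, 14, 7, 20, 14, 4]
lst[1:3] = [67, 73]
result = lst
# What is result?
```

lst starts as [11, 14, 7, 20, 14, 4] (length 6). The slice lst[1:3] covers indices [1, 2] with values [14, 7]. Replacing that slice with [67, 73] (same length) produces [11, 67, 73, 20, 14, 4].

[11, 67, 73, 20, 14, 4]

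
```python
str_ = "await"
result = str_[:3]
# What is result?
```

str_ has length 5. The slice str_[:3] selects indices [0, 1, 2] (0->'a', 1->'w', 2->'a'), giving 'awa'.

'awa'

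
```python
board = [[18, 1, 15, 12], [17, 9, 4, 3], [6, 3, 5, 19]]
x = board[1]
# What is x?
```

board has 3 rows. Row 1 is [17, 9, 4, 3].

[17, 9, 4, 3]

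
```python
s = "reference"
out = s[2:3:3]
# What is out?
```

s has length 9. The slice s[2:3:3] selects indices [2] (2->'f'), giving 'f'.

'f'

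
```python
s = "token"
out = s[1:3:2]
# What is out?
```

s has length 5. The slice s[1:3:2] selects indices [1] (1->'o'), giving 'o'.

'o'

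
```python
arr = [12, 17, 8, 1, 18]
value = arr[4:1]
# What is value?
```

arr has length 5. The slice arr[4:1] resolves to an empty index range, so the result is [].

[]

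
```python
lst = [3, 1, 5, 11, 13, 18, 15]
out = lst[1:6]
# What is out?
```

lst has length 7. The slice lst[1:6] selects indices [1, 2, 3, 4, 5] (1->1, 2->5, 3->11, 4->13, 5->18), giving [1, 5, 11, 13, 18].

[1, 5, 11, 13, 18]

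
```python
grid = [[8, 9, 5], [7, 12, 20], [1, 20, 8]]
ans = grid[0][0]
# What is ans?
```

grid[0] = [8, 9, 5]. Taking column 0 of that row yields 8.

8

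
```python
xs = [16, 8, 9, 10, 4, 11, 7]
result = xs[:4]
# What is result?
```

xs has length 7. The slice xs[:4] selects indices [0, 1, 2, 3] (0->16, 1->8, 2->9, 3->10), giving [16, 8, 9, 10].

[16, 8, 9, 10]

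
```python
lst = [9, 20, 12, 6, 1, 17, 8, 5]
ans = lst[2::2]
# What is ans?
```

lst has length 8. The slice lst[2::2] selects indices [2, 4, 6] (2->12, 4->1, 6->8), giving [12, 1, 8].

[12, 1, 8]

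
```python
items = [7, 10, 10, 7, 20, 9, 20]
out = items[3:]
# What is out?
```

items has length 7. The slice items[3:] selects indices [3, 4, 5, 6] (3->7, 4->20, 5->9, 6->20), giving [7, 20, 9, 20].

[7, 20, 9, 20]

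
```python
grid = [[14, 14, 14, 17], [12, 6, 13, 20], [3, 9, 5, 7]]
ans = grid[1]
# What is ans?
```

grid has 3 rows. Row 1 is [12, 6, 13, 20].

[12, 6, 13, 20]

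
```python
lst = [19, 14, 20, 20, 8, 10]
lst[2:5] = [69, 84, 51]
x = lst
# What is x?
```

lst starts as [19, 14, 20, 20, 8, 10] (length 6). The slice lst[2:5] covers indices [2, 3, 4] with values [20, 20, 8]. Replacing that slice with [69, 84, 51] (same length) produces [19, 14, 69, 84, 51, 10].

[19, 14, 69, 84, 51, 10]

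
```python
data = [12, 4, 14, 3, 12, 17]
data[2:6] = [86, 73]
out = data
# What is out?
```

data starts as [12, 4, 14, 3, 12, 17] (length 6). The slice data[2:6] covers indices [2, 3, 4, 5] with values [14, 3, 12, 17]. Replacing that slice with [86, 73] (different length) produces [12, 4, 86, 73].

[12, 4, 86, 73]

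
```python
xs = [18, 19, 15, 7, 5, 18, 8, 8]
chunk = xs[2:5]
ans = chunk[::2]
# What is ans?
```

xs has length 8. The slice xs[2:5] selects indices [2, 3, 4] (2->15, 3->7, 4->5), giving [15, 7, 5]. So chunk = [15, 7, 5]. chunk has length 3. The slice chunk[::2] selects indices [0, 2] (0->15, 2->5), giving [15, 5].

[15, 5]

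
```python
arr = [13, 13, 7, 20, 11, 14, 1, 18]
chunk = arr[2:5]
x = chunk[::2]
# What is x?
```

arr has length 8. The slice arr[2:5] selects indices [2, 3, 4] (2->7, 3->20, 4->11), giving [7, 20, 11]. So chunk = [7, 20, 11]. chunk has length 3. The slice chunk[::2] selects indices [0, 2] (0->7, 2->11), giving [7, 11].

[7, 11]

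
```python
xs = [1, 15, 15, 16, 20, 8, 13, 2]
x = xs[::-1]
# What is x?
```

xs has length 8. The slice xs[::-1] selects indices [7, 6, 5, 4, 3, 2, 1, 0] (7->2, 6->13, 5->8, 4->20, 3->16, 2->15, 1->15, 0->1), giving [2, 13, 8, 20, 16, 15, 15, 1].

[2, 13, 8, 20, 16, 15, 15, 1]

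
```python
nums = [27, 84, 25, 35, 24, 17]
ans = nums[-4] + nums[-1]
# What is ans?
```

nums has length 6. Negative index -4 maps to positive index 6 + (-4) = 2. nums[2] = 25.
nums has length 6. Negative index -1 maps to positive index 6 + (-1) = 5. nums[5] = 17.
Sum: 25 + 17 = 42.

42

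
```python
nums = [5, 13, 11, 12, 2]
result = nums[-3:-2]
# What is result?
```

nums has length 5. The slice nums[-3:-2] selects indices [2] (2->11), giving [11].

[11]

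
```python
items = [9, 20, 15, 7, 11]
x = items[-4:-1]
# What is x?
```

items has length 5. The slice items[-4:-1] selects indices [1, 2, 3] (1->20, 2->15, 3->7), giving [20, 15, 7].

[20, 15, 7]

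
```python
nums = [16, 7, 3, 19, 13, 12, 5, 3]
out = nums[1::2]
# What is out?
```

nums has length 8. The slice nums[1::2] selects indices [1, 3, 5, 7] (1->7, 3->19, 5->12, 7->3), giving [7, 19, 12, 3].

[7, 19, 12, 3]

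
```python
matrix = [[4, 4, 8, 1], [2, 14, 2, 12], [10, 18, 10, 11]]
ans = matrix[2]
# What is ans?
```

matrix has 3 rows. Row 2 is [10, 18, 10, 11].

[10, 18, 10, 11]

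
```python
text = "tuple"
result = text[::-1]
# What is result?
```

text has length 5. The slice text[::-1] selects indices [4, 3, 2, 1, 0] (4->'e', 3->'l', 2->'p', 1->'u', 0->'t'), giving 'elput'.

'elput'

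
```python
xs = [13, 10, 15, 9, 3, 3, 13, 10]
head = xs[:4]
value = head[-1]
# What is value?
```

xs has length 8. The slice xs[:4] selects indices [0, 1, 2, 3] (0->13, 1->10, 2->15, 3->9), giving [13, 10, 15, 9]. So head = [13, 10, 15, 9]. Then head[-1] = 9.

9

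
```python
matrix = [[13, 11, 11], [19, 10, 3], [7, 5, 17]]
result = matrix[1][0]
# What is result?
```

matrix[1] = [19, 10, 3]. Taking column 0 of that row yields 19.

19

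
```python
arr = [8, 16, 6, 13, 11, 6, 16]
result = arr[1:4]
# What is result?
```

arr has length 7. The slice arr[1:4] selects indices [1, 2, 3] (1->16, 2->6, 3->13), giving [16, 6, 13].

[16, 6, 13]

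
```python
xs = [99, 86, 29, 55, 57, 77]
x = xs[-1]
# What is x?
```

xs has length 6. Negative index -1 maps to positive index 6 + (-1) = 5. xs[5] = 77.

77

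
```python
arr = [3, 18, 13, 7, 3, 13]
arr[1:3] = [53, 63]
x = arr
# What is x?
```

arr starts as [3, 18, 13, 7, 3, 13] (length 6). The slice arr[1:3] covers indices [1, 2] with values [18, 13]. Replacing that slice with [53, 63] (same length) produces [3, 53, 63, 7, 3, 13].

[3, 53, 63, 7, 3, 13]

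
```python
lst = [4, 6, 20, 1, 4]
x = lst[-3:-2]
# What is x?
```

lst has length 5. The slice lst[-3:-2] selects indices [2] (2->20), giving [20].

[20]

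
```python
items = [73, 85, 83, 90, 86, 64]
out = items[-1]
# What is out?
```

items has length 6. Negative index -1 maps to positive index 6 + (-1) = 5. items[5] = 64.

64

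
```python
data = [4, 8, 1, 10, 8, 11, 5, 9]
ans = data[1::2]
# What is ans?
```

data has length 8. The slice data[1::2] selects indices [1, 3, 5, 7] (1->8, 3->10, 5->11, 7->9), giving [8, 10, 11, 9].

[8, 10, 11, 9]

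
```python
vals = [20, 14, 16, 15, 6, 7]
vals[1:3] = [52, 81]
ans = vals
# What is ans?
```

vals starts as [20, 14, 16, 15, 6, 7] (length 6). The slice vals[1:3] covers indices [1, 2] with values [14, 16]. Replacing that slice with [52, 81] (same length) produces [20, 52, 81, 15, 6, 7].

[20, 52, 81, 15, 6, 7]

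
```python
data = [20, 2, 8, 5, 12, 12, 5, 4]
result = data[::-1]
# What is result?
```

data has length 8. The slice data[::-1] selects indices [7, 6, 5, 4, 3, 2, 1, 0] (7->4, 6->5, 5->12, 4->12, 3->5, 2->8, 1->2, 0->20), giving [4, 5, 12, 12, 5, 8, 2, 20].

[4, 5, 12, 12, 5, 8, 2, 20]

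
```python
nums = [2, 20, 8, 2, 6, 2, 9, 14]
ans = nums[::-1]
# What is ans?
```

nums has length 8. The slice nums[::-1] selects indices [7, 6, 5, 4, 3, 2, 1, 0] (7->14, 6->9, 5->2, 4->6, 3->2, 2->8, 1->20, 0->2), giving [14, 9, 2, 6, 2, 8, 20, 2].

[14, 9, 2, 6, 2, 8, 20, 2]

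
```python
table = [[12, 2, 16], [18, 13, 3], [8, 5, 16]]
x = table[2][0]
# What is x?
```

table[2] = [8, 5, 16]. Taking column 0 of that row yields 8.

8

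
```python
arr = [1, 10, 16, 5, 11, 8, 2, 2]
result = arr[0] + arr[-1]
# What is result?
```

arr has length 8. arr[0] = 1.
arr has length 8. Negative index -1 maps to positive index 8 + (-1) = 7. arr[7] = 2.
Sum: 1 + 2 = 3.

3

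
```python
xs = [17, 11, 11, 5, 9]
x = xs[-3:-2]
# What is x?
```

xs has length 5. The slice xs[-3:-2] selects indices [2] (2->11), giving [11].

[11]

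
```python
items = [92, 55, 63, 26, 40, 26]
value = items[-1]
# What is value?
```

items has length 6. Negative index -1 maps to positive index 6 + (-1) = 5. items[5] = 26.

26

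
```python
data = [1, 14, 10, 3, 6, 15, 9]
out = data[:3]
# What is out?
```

data has length 7. The slice data[:3] selects indices [0, 1, 2] (0->1, 1->14, 2->10), giving [1, 14, 10].

[1, 14, 10]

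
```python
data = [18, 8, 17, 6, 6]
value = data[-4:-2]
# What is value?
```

data has length 5. The slice data[-4:-2] selects indices [1, 2] (1->8, 2->17), giving [8, 17].

[8, 17]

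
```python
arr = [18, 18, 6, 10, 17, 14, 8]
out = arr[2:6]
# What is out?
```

arr has length 7. The slice arr[2:6] selects indices [2, 3, 4, 5] (2->6, 3->10, 4->17, 5->14), giving [6, 10, 17, 14].

[6, 10, 17, 14]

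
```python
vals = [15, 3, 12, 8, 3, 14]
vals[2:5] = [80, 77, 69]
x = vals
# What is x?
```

vals starts as [15, 3, 12, 8, 3, 14] (length 6). The slice vals[2:5] covers indices [2, 3, 4] with values [12, 8, 3]. Replacing that slice with [80, 77, 69] (same length) produces [15, 3, 80, 77, 69, 14].

[15, 3, 80, 77, 69, 14]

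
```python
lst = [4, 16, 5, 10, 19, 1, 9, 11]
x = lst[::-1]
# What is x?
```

lst has length 8. The slice lst[::-1] selects indices [7, 6, 5, 4, 3, 2, 1, 0] (7->11, 6->9, 5->1, 4->19, 3->10, 2->5, 1->16, 0->4), giving [11, 9, 1, 19, 10, 5, 16, 4].

[11, 9, 1, 19, 10, 5, 16, 4]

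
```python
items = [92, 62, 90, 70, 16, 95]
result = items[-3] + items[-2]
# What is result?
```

items has length 6. Negative index -3 maps to positive index 6 + (-3) = 3. items[3] = 70.
items has length 6. Negative index -2 maps to positive index 6 + (-2) = 4. items[4] = 16.
Sum: 70 + 16 = 86.

86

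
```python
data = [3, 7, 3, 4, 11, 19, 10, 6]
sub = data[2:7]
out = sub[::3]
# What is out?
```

data has length 8. The slice data[2:7] selects indices [2, 3, 4, 5, 6] (2->3, 3->4, 4->11, 5->19, 6->10), giving [3, 4, 11, 19, 10]. So sub = [3, 4, 11, 19, 10]. sub has length 5. The slice sub[::3] selects indices [0, 3] (0->3, 3->19), giving [3, 19].

[3, 19]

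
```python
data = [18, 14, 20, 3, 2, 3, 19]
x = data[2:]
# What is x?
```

data has length 7. The slice data[2:] selects indices [2, 3, 4, 5, 6] (2->20, 3->3, 4->2, 5->3, 6->19), giving [20, 3, 2, 3, 19].

[20, 3, 2, 3, 19]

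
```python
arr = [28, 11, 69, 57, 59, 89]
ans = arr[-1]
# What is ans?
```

arr has length 6. Negative index -1 maps to positive index 6 + (-1) = 5. arr[5] = 89.

89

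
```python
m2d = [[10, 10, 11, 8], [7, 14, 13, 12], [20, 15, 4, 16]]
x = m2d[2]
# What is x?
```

m2d has 3 rows. Row 2 is [20, 15, 4, 16].

[20, 15, 4, 16]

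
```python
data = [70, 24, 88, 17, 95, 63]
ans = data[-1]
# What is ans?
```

data has length 6. Negative index -1 maps to positive index 6 + (-1) = 5. data[5] = 63.

63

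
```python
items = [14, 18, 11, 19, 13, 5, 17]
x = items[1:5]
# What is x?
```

items has length 7. The slice items[1:5] selects indices [1, 2, 3, 4] (1->18, 2->11, 3->19, 4->13), giving [18, 11, 19, 13].

[18, 11, 19, 13]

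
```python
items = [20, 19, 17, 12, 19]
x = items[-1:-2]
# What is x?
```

items has length 5. The slice items[-1:-2] resolves to an empty index range, so the result is [].

[]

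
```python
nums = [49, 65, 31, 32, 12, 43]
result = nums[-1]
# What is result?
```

nums has length 6. Negative index -1 maps to positive index 6 + (-1) = 5. nums[5] = 43.

43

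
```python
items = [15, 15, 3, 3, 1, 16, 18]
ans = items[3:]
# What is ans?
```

items has length 7. The slice items[3:] selects indices [3, 4, 5, 6] (3->3, 4->1, 5->16, 6->18), giving [3, 1, 16, 18].

[3, 1, 16, 18]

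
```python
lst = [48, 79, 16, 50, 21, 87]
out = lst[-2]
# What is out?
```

lst has length 6. Negative index -2 maps to positive index 6 + (-2) = 4. lst[4] = 21.

21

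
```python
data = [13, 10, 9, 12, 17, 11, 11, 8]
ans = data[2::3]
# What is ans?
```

data has length 8. The slice data[2::3] selects indices [2, 5] (2->9, 5->11), giving [9, 11].

[9, 11]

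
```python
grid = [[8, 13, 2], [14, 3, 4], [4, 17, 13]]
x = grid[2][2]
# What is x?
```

grid[2] = [4, 17, 13]. Taking column 2 of that row yields 13.

13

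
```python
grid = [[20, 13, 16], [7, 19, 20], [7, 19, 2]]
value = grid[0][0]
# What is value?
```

grid[0] = [20, 13, 16]. Taking column 0 of that row yields 20.

20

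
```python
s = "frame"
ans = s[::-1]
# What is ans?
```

s has length 5. The slice s[::-1] selects indices [4, 3, 2, 1, 0] (4->'e', 3->'m', 2->'a', 1->'r', 0->'f'), giving 'emarf'.

'emarf'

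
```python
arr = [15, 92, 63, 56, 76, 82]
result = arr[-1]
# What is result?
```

arr has length 6. Negative index -1 maps to positive index 6 + (-1) = 5. arr[5] = 82.

82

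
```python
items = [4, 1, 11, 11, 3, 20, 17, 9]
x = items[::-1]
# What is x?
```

items has length 8. The slice items[::-1] selects indices [7, 6, 5, 4, 3, 2, 1, 0] (7->9, 6->17, 5->20, 4->3, 3->11, 2->11, 1->1, 0->4), giving [9, 17, 20, 3, 11, 11, 1, 4].

[9, 17, 20, 3, 11, 11, 1, 4]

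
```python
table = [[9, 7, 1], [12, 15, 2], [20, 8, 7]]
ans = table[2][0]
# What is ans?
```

table[2] = [20, 8, 7]. Taking column 0 of that row yields 20.

20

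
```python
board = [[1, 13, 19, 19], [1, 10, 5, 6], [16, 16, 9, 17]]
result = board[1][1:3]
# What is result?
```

board[1] = [1, 10, 5, 6]. board[1] has length 4. The slice board[1][1:3] selects indices [1, 2] (1->10, 2->5), giving [10, 5].

[10, 5]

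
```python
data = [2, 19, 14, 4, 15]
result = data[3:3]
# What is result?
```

data has length 5. The slice data[3:3] resolves to an empty index range, so the result is [].

[]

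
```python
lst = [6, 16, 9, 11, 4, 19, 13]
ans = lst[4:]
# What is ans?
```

lst has length 7. The slice lst[4:] selects indices [4, 5, 6] (4->4, 5->19, 6->13), giving [4, 19, 13].

[4, 19, 13]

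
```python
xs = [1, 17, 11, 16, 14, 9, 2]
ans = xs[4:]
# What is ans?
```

xs has length 7. The slice xs[4:] selects indices [4, 5, 6] (4->14, 5->9, 6->2), giving [14, 9, 2].

[14, 9, 2]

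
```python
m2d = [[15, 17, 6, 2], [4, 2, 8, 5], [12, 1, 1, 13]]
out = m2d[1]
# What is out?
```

m2d has 3 rows. Row 1 is [4, 2, 8, 5].

[4, 2, 8, 5]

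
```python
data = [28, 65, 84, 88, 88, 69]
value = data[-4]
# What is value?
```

data has length 6. Negative index -4 maps to positive index 6 + (-4) = 2. data[2] = 84.

84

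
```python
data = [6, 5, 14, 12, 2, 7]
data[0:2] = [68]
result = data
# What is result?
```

data starts as [6, 5, 14, 12, 2, 7] (length 6). The slice data[0:2] covers indices [0, 1] with values [6, 5]. Replacing that slice with [68] (different length) produces [68, 14, 12, 2, 7].

[68, 14, 12, 2, 7]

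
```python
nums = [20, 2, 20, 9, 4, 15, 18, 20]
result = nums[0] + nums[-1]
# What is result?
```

nums has length 8. nums[0] = 20.
nums has length 8. Negative index -1 maps to positive index 8 + (-1) = 7. nums[7] = 20.
Sum: 20 + 20 = 40.

40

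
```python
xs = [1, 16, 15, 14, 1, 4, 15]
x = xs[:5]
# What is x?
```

xs has length 7. The slice xs[:5] selects indices [0, 1, 2, 3, 4] (0->1, 1->16, 2->15, 3->14, 4->1), giving [1, 16, 15, 14, 1].

[1, 16, 15, 14, 1]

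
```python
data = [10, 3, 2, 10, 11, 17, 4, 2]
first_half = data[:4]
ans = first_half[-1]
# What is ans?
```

data has length 8. The slice data[:4] selects indices [0, 1, 2, 3] (0->10, 1->3, 2->2, 3->10), giving [10, 3, 2, 10]. So first_half = [10, 3, 2, 10]. Then first_half[-1] = 10.

10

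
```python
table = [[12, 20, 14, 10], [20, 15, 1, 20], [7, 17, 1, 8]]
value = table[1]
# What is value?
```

table has 3 rows. Row 1 is [20, 15, 1, 20].

[20, 15, 1, 20]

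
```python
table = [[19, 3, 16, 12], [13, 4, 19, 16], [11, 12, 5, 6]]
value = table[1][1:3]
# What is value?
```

table[1] = [13, 4, 19, 16]. table[1] has length 4. The slice table[1][1:3] selects indices [1, 2] (1->4, 2->19), giving [4, 19].

[4, 19]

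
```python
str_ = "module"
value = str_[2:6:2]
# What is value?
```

str_ has length 6. The slice str_[2:6:2] selects indices [2, 4] (2->'d', 4->'l'), giving 'dl'.

'dl'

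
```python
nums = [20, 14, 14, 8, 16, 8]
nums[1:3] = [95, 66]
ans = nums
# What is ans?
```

nums starts as [20, 14, 14, 8, 16, 8] (length 6). The slice nums[1:3] covers indices [1, 2] with values [14, 14]. Replacing that slice with [95, 66] (same length) produces [20, 95, 66, 8, 16, 8].

[20, 95, 66, 8, 16, 8]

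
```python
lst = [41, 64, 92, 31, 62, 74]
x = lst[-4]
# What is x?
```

lst has length 6. Negative index -4 maps to positive index 6 + (-4) = 2. lst[2] = 92.

92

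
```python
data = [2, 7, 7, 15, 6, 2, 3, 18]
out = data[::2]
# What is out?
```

data has length 8. The slice data[::2] selects indices [0, 2, 4, 6] (0->2, 2->7, 4->6, 6->3), giving [2, 7, 6, 3].

[2, 7, 6, 3]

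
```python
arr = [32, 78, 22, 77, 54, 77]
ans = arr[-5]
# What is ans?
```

arr has length 6. Negative index -5 maps to positive index 6 + (-5) = 1. arr[1] = 78.

78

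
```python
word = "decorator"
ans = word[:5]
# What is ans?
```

word has length 9. The slice word[:5] selects indices [0, 1, 2, 3, 4] (0->'d', 1->'e', 2->'c', 3->'o', 4->'r'), giving 'decor'.

'decor'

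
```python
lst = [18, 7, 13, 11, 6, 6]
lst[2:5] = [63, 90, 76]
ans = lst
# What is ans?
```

lst starts as [18, 7, 13, 11, 6, 6] (length 6). The slice lst[2:5] covers indices [2, 3, 4] with values [13, 11, 6]. Replacing that slice with [63, 90, 76] (same length) produces [18, 7, 63, 90, 76, 6].

[18, 7, 63, 90, 76, 6]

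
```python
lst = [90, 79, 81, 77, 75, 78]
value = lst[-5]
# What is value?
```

lst has length 6. Negative index -5 maps to positive index 6 + (-5) = 1. lst[1] = 79.

79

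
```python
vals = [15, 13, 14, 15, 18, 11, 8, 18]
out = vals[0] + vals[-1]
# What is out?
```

vals has length 8. vals[0] = 15.
vals has length 8. Negative index -1 maps to positive index 8 + (-1) = 7. vals[7] = 18.
Sum: 15 + 18 = 33.

33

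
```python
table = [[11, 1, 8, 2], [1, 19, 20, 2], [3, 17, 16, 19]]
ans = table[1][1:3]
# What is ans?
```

table[1] = [1, 19, 20, 2]. table[1] has length 4. The slice table[1][1:3] selects indices [1, 2] (1->19, 2->20), giving [19, 20].

[19, 20]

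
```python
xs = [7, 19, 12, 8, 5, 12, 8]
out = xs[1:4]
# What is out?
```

xs has length 7. The slice xs[1:4] selects indices [1, 2, 3] (1->19, 2->12, 3->8), giving [19, 12, 8].

[19, 12, 8]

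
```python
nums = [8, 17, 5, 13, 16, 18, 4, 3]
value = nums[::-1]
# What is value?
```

nums has length 8. The slice nums[::-1] selects indices [7, 6, 5, 4, 3, 2, 1, 0] (7->3, 6->4, 5->18, 4->16, 3->13, 2->5, 1->17, 0->8), giving [3, 4, 18, 16, 13, 5, 17, 8].

[3, 4, 18, 16, 13, 5, 17, 8]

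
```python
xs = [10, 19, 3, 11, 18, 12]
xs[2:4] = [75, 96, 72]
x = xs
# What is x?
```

xs starts as [10, 19, 3, 11, 18, 12] (length 6). The slice xs[2:4] covers indices [2, 3] with values [3, 11]. Replacing that slice with [75, 96, 72] (different length) produces [10, 19, 75, 96, 72, 18, 12].

[10, 19, 75, 96, 72, 18, 12]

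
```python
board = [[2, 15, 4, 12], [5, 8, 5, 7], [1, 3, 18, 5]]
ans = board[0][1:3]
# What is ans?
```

board[0] = [2, 15, 4, 12]. board[0] has length 4. The slice board[0][1:3] selects indices [1, 2] (1->15, 2->4), giving [15, 4].

[15, 4]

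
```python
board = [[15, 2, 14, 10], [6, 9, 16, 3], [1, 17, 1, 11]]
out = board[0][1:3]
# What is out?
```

board[0] = [15, 2, 14, 10]. board[0] has length 4. The slice board[0][1:3] selects indices [1, 2] (1->2, 2->14), giving [2, 14].

[2, 14]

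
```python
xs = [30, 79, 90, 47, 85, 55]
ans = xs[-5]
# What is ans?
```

xs has length 6. Negative index -5 maps to positive index 6 + (-5) = 1. xs[1] = 79.

79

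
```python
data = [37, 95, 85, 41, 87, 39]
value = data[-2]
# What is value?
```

data has length 6. Negative index -2 maps to positive index 6 + (-2) = 4. data[4] = 87.

87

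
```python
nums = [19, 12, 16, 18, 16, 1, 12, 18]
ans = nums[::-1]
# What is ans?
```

nums has length 8. The slice nums[::-1] selects indices [7, 6, 5, 4, 3, 2, 1, 0] (7->18, 6->12, 5->1, 4->16, 3->18, 2->16, 1->12, 0->19), giving [18, 12, 1, 16, 18, 16, 12, 19].

[18, 12, 1, 16, 18, 16, 12, 19]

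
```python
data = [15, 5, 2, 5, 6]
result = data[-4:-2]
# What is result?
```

data has length 5. The slice data[-4:-2] selects indices [1, 2] (1->5, 2->2), giving [5, 2].

[5, 2]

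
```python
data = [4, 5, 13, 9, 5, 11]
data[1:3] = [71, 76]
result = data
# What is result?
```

data starts as [4, 5, 13, 9, 5, 11] (length 6). The slice data[1:3] covers indices [1, 2] with values [5, 13]. Replacing that slice with [71, 76] (same length) produces [4, 71, 76, 9, 5, 11].

[4, 71, 76, 9, 5, 11]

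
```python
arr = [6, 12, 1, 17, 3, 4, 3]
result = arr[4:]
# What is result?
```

arr has length 7. The slice arr[4:] selects indices [4, 5, 6] (4->3, 5->4, 6->3), giving [3, 4, 3].

[3, 4, 3]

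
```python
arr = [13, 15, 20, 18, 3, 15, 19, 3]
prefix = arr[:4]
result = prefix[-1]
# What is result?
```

arr has length 8. The slice arr[:4] selects indices [0, 1, 2, 3] (0->13, 1->15, 2->20, 3->18), giving [13, 15, 20, 18]. So prefix = [13, 15, 20, 18]. Then prefix[-1] = 18.

18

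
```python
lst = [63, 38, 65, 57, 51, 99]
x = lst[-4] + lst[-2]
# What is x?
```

lst has length 6. Negative index -4 maps to positive index 6 + (-4) = 2. lst[2] = 65.
lst has length 6. Negative index -2 maps to positive index 6 + (-2) = 4. lst[4] = 51.
Sum: 65 + 51 = 116.

116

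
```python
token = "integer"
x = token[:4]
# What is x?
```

token has length 7. The slice token[:4] selects indices [0, 1, 2, 3] (0->'i', 1->'n', 2->'t', 3->'e'), giving 'inte'.

'inte'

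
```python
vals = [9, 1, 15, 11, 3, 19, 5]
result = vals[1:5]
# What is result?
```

vals has length 7. The slice vals[1:5] selects indices [1, 2, 3, 4] (1->1, 2->15, 3->11, 4->3), giving [1, 15, 11, 3].

[1, 15, 11, 3]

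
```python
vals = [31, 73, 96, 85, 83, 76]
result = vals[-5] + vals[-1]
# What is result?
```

vals has length 6. Negative index -5 maps to positive index 6 + (-5) = 1. vals[1] = 73.
vals has length 6. Negative index -1 maps to positive index 6 + (-1) = 5. vals[5] = 76.
Sum: 73 + 76 = 149.

149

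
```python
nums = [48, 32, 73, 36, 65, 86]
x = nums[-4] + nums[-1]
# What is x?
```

nums has length 6. Negative index -4 maps to positive index 6 + (-4) = 2. nums[2] = 73.
nums has length 6. Negative index -1 maps to positive index 6 + (-1) = 5. nums[5] = 86.
Sum: 73 + 86 = 159.

159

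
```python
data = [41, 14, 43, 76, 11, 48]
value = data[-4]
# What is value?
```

data has length 6. Negative index -4 maps to positive index 6 + (-4) = 2. data[2] = 43.

43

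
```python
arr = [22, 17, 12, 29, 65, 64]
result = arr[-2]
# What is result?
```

arr has length 6. Negative index -2 maps to positive index 6 + (-2) = 4. arr[4] = 65.

65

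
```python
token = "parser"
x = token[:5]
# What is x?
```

token has length 6. The slice token[:5] selects indices [0, 1, 2, 3, 4] (0->'p', 1->'a', 2->'r', 3->'s', 4->'e'), giving 'parse'.

'parse'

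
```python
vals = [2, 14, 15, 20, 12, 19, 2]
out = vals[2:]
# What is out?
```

vals has length 7. The slice vals[2:] selects indices [2, 3, 4, 5, 6] (2->15, 3->20, 4->12, 5->19, 6->2), giving [15, 20, 12, 19, 2].

[15, 20, 12, 19, 2]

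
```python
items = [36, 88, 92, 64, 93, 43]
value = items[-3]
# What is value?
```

items has length 6. Negative index -3 maps to positive index 6 + (-3) = 3. items[3] = 64.

64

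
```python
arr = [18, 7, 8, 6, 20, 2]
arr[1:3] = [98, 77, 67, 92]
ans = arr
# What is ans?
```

arr starts as [18, 7, 8, 6, 20, 2] (length 6). The slice arr[1:3] covers indices [1, 2] with values [7, 8]. Replacing that slice with [98, 77, 67, 92] (different length) produces [18, 98, 77, 67, 92, 6, 20, 2].

[18, 98, 77, 67, 92, 6, 20, 2]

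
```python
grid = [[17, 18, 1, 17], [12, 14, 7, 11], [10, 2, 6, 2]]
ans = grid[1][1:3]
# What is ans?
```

grid[1] = [12, 14, 7, 11]. grid[1] has length 4. The slice grid[1][1:3] selects indices [1, 2] (1->14, 2->7), giving [14, 7].

[14, 7]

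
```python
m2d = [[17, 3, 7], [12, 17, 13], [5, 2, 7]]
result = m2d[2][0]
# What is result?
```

m2d[2] = [5, 2, 7]. Taking column 0 of that row yields 5.

5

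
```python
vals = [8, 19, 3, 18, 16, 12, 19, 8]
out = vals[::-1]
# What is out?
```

vals has length 8. The slice vals[::-1] selects indices [7, 6, 5, 4, 3, 2, 1, 0] (7->8, 6->19, 5->12, 4->16, 3->18, 2->3, 1->19, 0->8), giving [8, 19, 12, 16, 18, 3, 19, 8].

[8, 19, 12, 16, 18, 3, 19, 8]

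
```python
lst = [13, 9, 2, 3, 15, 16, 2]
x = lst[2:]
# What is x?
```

lst has length 7. The slice lst[2:] selects indices [2, 3, 4, 5, 6] (2->2, 3->3, 4->15, 5->16, 6->2), giving [2, 3, 15, 16, 2].

[2, 3, 15, 16, 2]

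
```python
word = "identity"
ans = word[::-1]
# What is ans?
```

word has length 8. The slice word[::-1] selects indices [7, 6, 5, 4, 3, 2, 1, 0] (7->'y', 6->'t', 5->'i', 4->'t', 3->'n', 2->'e', 1->'d', 0->'i'), giving 'ytitnedi'.

'ytitnedi'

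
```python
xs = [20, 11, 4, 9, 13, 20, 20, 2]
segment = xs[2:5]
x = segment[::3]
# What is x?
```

xs has length 8. The slice xs[2:5] selects indices [2, 3, 4] (2->4, 3->9, 4->13), giving [4, 9, 13]. So segment = [4, 9, 13]. segment has length 3. The slice segment[::3] selects indices [0] (0->4), giving [4].

[4]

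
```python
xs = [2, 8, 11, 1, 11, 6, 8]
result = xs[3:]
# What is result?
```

xs has length 7. The slice xs[3:] selects indices [3, 4, 5, 6] (3->1, 4->11, 5->6, 6->8), giving [1, 11, 6, 8].

[1, 11, 6, 8]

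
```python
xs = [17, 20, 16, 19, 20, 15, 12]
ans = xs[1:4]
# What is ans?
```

xs has length 7. The slice xs[1:4] selects indices [1, 2, 3] (1->20, 2->16, 3->19), giving [20, 16, 19].

[20, 16, 19]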